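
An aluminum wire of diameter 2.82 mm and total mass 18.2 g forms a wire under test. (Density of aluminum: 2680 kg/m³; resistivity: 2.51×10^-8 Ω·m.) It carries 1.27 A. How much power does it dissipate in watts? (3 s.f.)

0.00705 W

A = π(d/2)² = π(1.4100e-03 m)² = 6.2458e-06 m²
L = m/(density·A) = 0.0182/(2680×6.2458e-06) = 1.087 m
R = ρL/A = (2.51×10^-8)(1.087)/(6.2458e-06) = 0.00437 Ω
P = I²R = (1.27)² × 0.00437 = 0.00705 W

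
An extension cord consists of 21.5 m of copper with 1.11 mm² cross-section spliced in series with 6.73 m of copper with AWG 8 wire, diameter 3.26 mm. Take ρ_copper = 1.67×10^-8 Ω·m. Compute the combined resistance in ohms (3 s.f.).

0.337 Ω

Segment 1: A = 1.11 mm² = 1.110e-06 m²
R₁ = ρL/A = (1.67×10^-8)(21.5)/(1.110e-06) = 0.3235 Ω
Segment 2: A = π(3.26/2 mm)² = π(1.6300e-03 m)² = 8.347e-06 m²
R₂ = (1.67×10^-8)(6.73)/(8.347e-06) = 0.01347 Ω
R = R₁ + R₂ = 0.337 Ω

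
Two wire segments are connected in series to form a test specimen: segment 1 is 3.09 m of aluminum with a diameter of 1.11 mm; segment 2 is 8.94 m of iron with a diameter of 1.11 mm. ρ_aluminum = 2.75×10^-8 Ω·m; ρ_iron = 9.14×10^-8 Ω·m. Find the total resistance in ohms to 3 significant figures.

Segment 1: A = π(d/2)² = π(5.5500e-04 m)² = 9.677e-07 m²
R₁ = ρL/A = (2.75×10^-8)(3.09)/(9.677e-07) = 0.08781 Ω
R₂ = (9.14×10^-8)(8.94)/(9.677e-07) = 0.8444 Ω
R = R₁ + R₂ = 0.932 Ω

0.932 Ω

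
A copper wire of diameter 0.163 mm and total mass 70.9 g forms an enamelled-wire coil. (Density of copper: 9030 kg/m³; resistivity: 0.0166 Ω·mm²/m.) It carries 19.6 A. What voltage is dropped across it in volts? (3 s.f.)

5870 V

ρ = 0.0166 Ω·mm²/m = 1.66×10^-8 Ω·m
A = π(d/2)² = π(8.1500e-05 m)² = 2.0867e-08 m²
L = m/(density·A) = 0.0709/(9030×2.0867e-08) = 376.3 m
R = ρL/A = (1.66×10^-8)(376.3)/(2.0867e-08) = 299.3 Ω
V = IR = 19.6 × 299.3 = 5870 V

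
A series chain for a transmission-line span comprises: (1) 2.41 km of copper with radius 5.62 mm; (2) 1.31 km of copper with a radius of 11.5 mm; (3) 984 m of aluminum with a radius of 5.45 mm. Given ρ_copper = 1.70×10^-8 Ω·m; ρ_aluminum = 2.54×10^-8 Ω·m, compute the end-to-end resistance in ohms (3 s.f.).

0.734 Ω

Seg 1: A = πr² = π(5.6200e-03 m)² = 9.923e-05 m²
R_1 = (1.70×10^-8)(2410)/(9.923e-05) = 0.4129 Ω
Seg 2: A = πr² = π(1.1500e-02 m)² = 4.155e-04 m²
R_2 = (1.70×10^-8)(1310)/(4.155e-04) = 0.0536 Ω
Seg 3: A = πr² = π(5.4500e-03 m)² = 9.331e-05 m²
R_3 = (2.54×10^-8)(984)/(9.331e-05) = 0.2678 Ω
R_total = R_1 + R_2 + R_3 = 0.734 Ω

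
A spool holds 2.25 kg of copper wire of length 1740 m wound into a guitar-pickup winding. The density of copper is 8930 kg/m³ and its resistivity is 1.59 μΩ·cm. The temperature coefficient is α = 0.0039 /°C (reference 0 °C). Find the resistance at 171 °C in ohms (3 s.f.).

318 Ω

ρ = 1.59 μΩ·cm = 1.59×10^-8 Ω·m
A = m/(density·L) = 2.25/(8930×1740) = 1.4480e-07 m²
R = ρL/A = (1.59×10^-8)(1740)/(1.4480e-07) = 191.1 Ω
R(171 °C) = 191.1 × (1 + 0.0039×171) = 318 Ω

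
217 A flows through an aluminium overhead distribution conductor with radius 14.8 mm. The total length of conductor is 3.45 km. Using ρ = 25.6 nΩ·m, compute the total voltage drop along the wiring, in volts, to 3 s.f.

27.9 V

ρ = 25.6 nΩ·m = 2.56×10^-8 Ω·m
A = πr² = π(1.4800e-02 m)² = 6.881e-04 m²
R = ρL/A = (2.56×10^-8)(3450)/(6.881e-04) = 0.1283 Ω
V = IR = 217 × 0.1283 = 27.9 V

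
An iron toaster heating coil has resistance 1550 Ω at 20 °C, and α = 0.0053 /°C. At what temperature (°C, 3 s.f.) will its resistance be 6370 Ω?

R = R₀(1 + α(T − T₀)) ⇒ T = T₀ + (R/R₀ − 1)/α
T = 20 + (6370/1550 − 1)/0.0053 = 20 + (3.11)/0.0053 = 607 °C

607 °C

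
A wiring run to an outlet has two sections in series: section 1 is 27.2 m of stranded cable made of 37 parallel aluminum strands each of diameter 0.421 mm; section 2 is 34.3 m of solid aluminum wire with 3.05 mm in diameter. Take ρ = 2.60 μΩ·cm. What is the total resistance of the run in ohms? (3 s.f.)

ρ = 2.60 μΩ·cm = 2.60×10^-8 Ω·m
Section 1: A_strand = π(2.1050e-04)² = 1.392e-07 m²; R₁ = ρL/(N·A_s) = (2.60×10^-8)(27.2)/(37×1.392e-07) = 0.1373 Ω
Section 2: A = π(d/2)² = π(1.5250e-03 m)² = 7.306e-06 m²
R₂ = (2.60×10^-8)(34.3)/(7.306e-06) = 0.1221 Ω
R = R₁ + R₂ = 0.259 Ω

0.259 Ω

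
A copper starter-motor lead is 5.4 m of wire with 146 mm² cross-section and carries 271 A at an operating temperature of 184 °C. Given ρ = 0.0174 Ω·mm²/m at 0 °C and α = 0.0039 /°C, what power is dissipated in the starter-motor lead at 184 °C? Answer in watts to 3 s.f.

ρ = 0.0174 Ω·mm²/m = 1.74×10^-8 Ω·m
A = 146 mm² = 1.460e-04 m²
R₍0₎ = ρL/A = (1.74×10^-8)(5.4)/(1.460e-04) = 6.436×10^-4 Ω
R₍184₎ = R₍0₎(1 + αΔT) = 6.436×10^-4 × (1 + 0.0039×184) = 0.001105 Ω
P = I²R = (271)² × 0.001105 = 81.2 W

81.2 W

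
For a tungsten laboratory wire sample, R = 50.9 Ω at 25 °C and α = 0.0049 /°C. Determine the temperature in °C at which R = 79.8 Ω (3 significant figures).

141 °C

R = R₀(1 + α(T − T₀)) ⇒ T = T₀ + (R/R₀ − 1)/α
T = 25 + (79.8/50.9 − 1)/0.0049 = 25 + (0.5678)/0.0049 = 141 °C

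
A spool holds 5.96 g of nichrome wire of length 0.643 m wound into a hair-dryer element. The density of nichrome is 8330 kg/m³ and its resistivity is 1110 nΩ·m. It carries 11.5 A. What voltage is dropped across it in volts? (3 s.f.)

7.38 V

ρ = 1110 nΩ·m = 1.11×10^-6 Ω·m
A = m/(density·L) = 0.00596/(8330×0.643) = 1.1127e-06 m²
R = ρL/A = (1.11×10^-6)(0.643)/(1.1127e-06) = 0.6414 Ω
V = IR = 11.5 × 0.6414 = 7.38 V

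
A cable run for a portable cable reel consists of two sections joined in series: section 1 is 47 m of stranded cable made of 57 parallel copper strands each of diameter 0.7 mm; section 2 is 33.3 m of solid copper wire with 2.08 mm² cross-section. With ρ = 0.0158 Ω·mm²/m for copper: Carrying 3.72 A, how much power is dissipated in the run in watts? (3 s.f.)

ρ = 0.0158 Ω·mm²/m = 1.58×10^-8 Ω·m
Section 1: A_strand = π(3.5000e-04)² = 3.848e-07 m²; R₁ = ρL/(N·A_s) = (1.58×10^-8)(47)/(57×3.848e-07) = 0.03385 Ω
Section 2: A = 2.08 mm² = 2.080e-06 m²
R₂ = (1.58×10^-8)(33.3)/(2.080e-06) = 0.253 Ω
R = R₁ + R₂ = 0.2868 Ω
P = I²R = (3.72)² × 0.2868 = 3.97 W

3.97 W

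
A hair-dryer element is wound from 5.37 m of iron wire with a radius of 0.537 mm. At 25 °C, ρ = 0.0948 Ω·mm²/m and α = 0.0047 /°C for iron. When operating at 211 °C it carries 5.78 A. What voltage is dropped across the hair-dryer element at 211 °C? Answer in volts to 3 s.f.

ρ = 0.0948 Ω·mm²/m = 9.48×10^-8 Ω·m
A = πr² = π(5.3700e-04 m)² = 9.059e-07 m²
R₍25₎ = ρL/A = (9.48×10^-8)(5.37)/(9.059e-07) = 0.5619 Ω
R₍211₎ = R₍25₎(1 + αΔT) = 0.5619 × (1 + 0.0047×186) = 1.053 Ω
V = IR = 5.78 × 1.053 = 6.09 V

6.09 V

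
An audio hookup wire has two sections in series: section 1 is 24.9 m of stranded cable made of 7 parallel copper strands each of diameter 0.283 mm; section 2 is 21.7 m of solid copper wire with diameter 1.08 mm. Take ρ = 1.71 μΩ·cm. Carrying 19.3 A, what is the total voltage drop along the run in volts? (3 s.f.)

ρ = 1.71 μΩ·cm = 1.71×10^-8 Ω·m
Section 1: A_strand = π(1.4150e-04)² = 6.290e-08 m²; R₁ = ρL/(N·A_s) = (1.71×10^-8)(24.9)/(7×6.290e-08) = 0.967 Ω
Section 2: A = π(d/2)² = π(5.4000e-04 m)² = 9.161e-07 m²
R₂ = (1.71×10^-8)(21.7)/(9.161e-07) = 0.4051 Ω
R = R₁ + R₂ = 1.372 Ω
V = IR = 19.3 × 1.372 = 26.5 V

26.5 V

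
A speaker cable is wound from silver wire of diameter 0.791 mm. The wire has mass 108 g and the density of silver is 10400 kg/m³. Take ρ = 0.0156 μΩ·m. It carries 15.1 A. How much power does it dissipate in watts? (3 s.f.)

153 W

ρ = 0.0156 μΩ·m = 1.56×10^-8 Ω·m
A = π(d/2)² = π(3.9550e-04 m)² = 4.9141e-07 m²
L = m/(density·A) = 0.108/(10400×4.9141e-07) = 21.13 m
R = ρL/A = (1.56×10^-8)(21.13)/(4.9141e-07) = 0.6709 Ω
P = I²R = (15.1)² × 0.6709 = 153 W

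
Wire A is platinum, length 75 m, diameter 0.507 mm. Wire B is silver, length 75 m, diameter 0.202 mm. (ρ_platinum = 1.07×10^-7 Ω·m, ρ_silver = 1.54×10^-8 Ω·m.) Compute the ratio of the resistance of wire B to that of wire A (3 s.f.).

0.907

R ∝ ρL/d², so R_B/R_A = (ρ_B/ρ_A) × (d_A/d_B)²
= (1.54×10^-8/1.07×10^-7) × (0.507/0.202)² = 0.907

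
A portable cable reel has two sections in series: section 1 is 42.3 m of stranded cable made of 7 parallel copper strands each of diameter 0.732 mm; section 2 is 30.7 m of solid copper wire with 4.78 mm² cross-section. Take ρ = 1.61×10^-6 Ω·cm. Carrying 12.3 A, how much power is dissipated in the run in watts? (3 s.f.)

ρ = 1.61×10^-6 Ω·cm = 1.61×10^-8 Ω·m
Section 1: A_strand = π(3.6600e-04)² = 4.208e-07 m²; R₁ = ρL/(N·A_s) = (1.61×10^-8)(42.3)/(7×4.208e-07) = 0.2312 Ω
Section 2: A = 4.78 mm² = 4.780e-06 m²
R₂ = (1.61×10^-8)(30.7)/(4.780e-06) = 0.1034 Ω
R = R₁ + R₂ = 0.3346 Ω
P = I²R = (12.3)² × 0.3346 = 50.6 W

50.6 W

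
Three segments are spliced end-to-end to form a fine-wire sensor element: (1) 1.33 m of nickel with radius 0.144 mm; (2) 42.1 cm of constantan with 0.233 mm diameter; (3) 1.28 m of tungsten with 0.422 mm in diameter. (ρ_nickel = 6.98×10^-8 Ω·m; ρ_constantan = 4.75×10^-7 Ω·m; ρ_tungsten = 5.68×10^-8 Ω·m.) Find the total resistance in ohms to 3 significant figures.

Seg 1: A = πr² = π(1.4400e-04 m)² = 6.514e-08 m²
R_1 = (6.98×10^-8)(1.33)/(6.514e-08) = 1.425 Ω
Seg 2: A = π(d/2)² = π(1.1650e-04 m)² = 4.264e-08 m²
R_2 = (4.75×10^-7)(0.421)/(4.264e-08) = 4.69 Ω
Seg 3: A = π(d/2)² = π(2.1100e-04 m)² = 1.399e-07 m²
R_3 = (5.68×10^-8)(1.28)/(1.399e-07) = 0.5198 Ω
R_total = R_1 + R_2 + R_3 = 6.63 Ω

6.63 Ω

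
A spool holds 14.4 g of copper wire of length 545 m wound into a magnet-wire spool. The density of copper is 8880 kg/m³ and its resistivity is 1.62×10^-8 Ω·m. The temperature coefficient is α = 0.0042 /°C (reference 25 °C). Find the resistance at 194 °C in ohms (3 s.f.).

A = m/(density·L) = 0.0144/(8880×545) = 2.9755e-09 m²
R = ρL/A = (1.62×10^-8)(545)/(2.9755e-09) = 2967 Ω
R(194 °C) = 2967 × (1 + 0.0042×169) = 5070 Ω

5070 Ω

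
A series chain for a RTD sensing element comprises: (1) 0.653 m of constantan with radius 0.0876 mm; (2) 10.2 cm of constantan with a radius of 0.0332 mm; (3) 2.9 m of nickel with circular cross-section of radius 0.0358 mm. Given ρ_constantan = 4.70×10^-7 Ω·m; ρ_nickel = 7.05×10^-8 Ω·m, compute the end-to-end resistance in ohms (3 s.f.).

Seg 1: A = πr² = π(8.7600e-05 m)² = 2.411e-08 m²
R_1 = (4.70×10^-7)(0.653)/(2.411e-08) = 12.73 Ω
Seg 2: A = πr² = π(3.3200e-05 m)² = 3.463e-09 m²
R_2 = (4.70×10^-7)(0.102)/(3.463e-09) = 13.84 Ω
Seg 3: A = πr² = π(3.5800e-05 m)² = 4.026e-09 m²
R_3 = (7.05×10^-8)(2.9)/(4.026e-09) = 50.78 Ω
R_total = R_1 + R_2 + R_3 = 77.4 Ω

77.4 Ω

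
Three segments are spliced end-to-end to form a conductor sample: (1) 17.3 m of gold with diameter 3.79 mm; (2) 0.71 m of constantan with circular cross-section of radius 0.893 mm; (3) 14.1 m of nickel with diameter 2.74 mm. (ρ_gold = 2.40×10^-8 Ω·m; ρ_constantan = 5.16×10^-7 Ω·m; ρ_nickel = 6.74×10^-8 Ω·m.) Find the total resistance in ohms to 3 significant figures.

Seg 1: A = π(d/2)² = π(1.8950e-03 m)² = 1.128e-05 m²
R_1 = (2.40×10^-8)(17.3)/(1.128e-05) = 0.0368 Ω
Seg 2: A = πr² = π(8.9300e-04 m)² = 2.505e-06 m²
R_2 = (5.16×10^-7)(0.71)/(2.505e-06) = 0.1462 Ω
Seg 3: A = π(d/2)² = π(1.3700e-03 m)² = 5.896e-06 m²
R_3 = (6.74×10^-8)(14.1)/(5.896e-06) = 0.1612 Ω
R_total = R_1 + R_2 + R_3 = 0.344 Ω

0.344 Ω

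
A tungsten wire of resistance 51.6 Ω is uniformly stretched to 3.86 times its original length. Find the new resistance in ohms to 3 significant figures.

769 Ω

Volume constant ⇒ A' = A/k with k = 3.86. R' = ρ(kL)/(A/k) = k²R.
R' = 14.9 × 51.6 = 769 Ω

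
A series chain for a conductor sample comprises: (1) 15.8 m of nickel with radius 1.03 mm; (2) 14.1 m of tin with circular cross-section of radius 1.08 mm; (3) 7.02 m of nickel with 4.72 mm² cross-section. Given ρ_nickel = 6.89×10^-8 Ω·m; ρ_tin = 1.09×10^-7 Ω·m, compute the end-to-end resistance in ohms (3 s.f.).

Seg 1: A = πr² = π(1.0300e-03 m)² = 3.333e-06 m²
R_1 = (6.89×10^-8)(15.8)/(3.333e-06) = 0.3266 Ω
Seg 2: A = πr² = π(1.0800e-03 m)² = 3.664e-06 m²
R_2 = (1.09×10^-7)(14.1)/(3.664e-06) = 0.4194 Ω
Seg 3: A = 4.72 mm² = 4.720e-06 m²
R_3 = (6.89×10^-8)(7.02)/(4.720e-06) = 0.1025 Ω
R_total = R_1 + R_2 + R_3 = 0.849 Ω

0.849 Ω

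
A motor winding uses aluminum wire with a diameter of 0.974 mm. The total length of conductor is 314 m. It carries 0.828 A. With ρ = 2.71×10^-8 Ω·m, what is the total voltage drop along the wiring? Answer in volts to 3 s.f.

A = π(d/2)² = π(4.8700e-04 m)² = 7.451e-07 m²
R = ρL/A = (2.71×10^-8)(314)/(7.451e-07) = 11.42 Ω
V = IR = 0.828 × 11.42 = 9.46 V

9.46 V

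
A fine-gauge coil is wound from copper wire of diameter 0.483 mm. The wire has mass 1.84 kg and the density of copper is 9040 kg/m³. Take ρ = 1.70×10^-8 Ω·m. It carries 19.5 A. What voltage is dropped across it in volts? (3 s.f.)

A = π(d/2)² = π(2.4150e-04 m)² = 1.8322e-07 m²
L = m/(density·A) = 1.84/(9040×1.8322e-07) = 1111 m
R = ρL/A = (1.70×10^-8)(1111)/(1.8322e-07) = 103.1 Ω
V = IR = 19.5 × 103.1 = 2010 V

2010 V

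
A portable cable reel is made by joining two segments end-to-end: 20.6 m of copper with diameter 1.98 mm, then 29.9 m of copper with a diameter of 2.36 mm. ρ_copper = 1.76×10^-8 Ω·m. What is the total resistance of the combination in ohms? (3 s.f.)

Segment 1: A = π(d/2)² = π(9.9000e-04 m)² = 3.079e-06 m²
R₁ = ρL/A = (1.76×10^-8)(20.6)/(3.079e-06) = 0.1177 Ω
Segment 2: A = π(d/2)² = π(1.1800e-03 m)² = 4.374e-06 m²
R₂ = (1.76×10^-8)(29.9)/(4.374e-06) = 0.1203 Ω
R = R₁ + R₂ = 0.238 Ω

0.238 Ω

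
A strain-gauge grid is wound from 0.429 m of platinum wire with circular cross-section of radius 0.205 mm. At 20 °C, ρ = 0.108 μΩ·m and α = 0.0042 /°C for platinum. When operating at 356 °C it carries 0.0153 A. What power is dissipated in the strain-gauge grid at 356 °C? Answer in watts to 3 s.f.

1.98×10^-4 W

ρ = 0.108 μΩ·m = 1.08×10^-7 Ω·m
A = πr² = π(2.0500e-04 m)² = 1.320e-07 m²
R₍20₎ = ρL/A = (1.08×10^-7)(0.429)/(1.320e-07) = 0.3509 Ω
R₍356₎ = R₍20₎(1 + αΔT) = 0.3509 × (1 + 0.0042×336) = 0.8462 Ω
P = I²R = (0.0153)² × 0.8462 = 1.98×10^-4 W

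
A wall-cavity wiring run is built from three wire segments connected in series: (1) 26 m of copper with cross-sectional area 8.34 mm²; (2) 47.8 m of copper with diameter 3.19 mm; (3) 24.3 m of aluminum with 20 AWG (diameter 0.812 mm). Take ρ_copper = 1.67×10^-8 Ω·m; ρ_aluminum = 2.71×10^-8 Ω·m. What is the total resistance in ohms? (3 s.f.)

1.42 Ω

Seg 1: A = 8.34 mm² = 8.340e-06 m²
R_1 = (1.67×10^-8)(26)/(8.340e-06) = 0.05206 Ω
Seg 2: A = π(d/2)² = π(1.5950e-03 m)² = 7.992e-06 m²
R_2 = (1.67×10^-8)(47.8)/(7.992e-06) = 0.09988 Ω
Seg 3: A = π(0.812/2 mm)² = π(4.0600e-04 m)² = 5.178e-07 m²
R_3 = (2.71×10^-8)(24.3)/(5.178e-07) = 1.272 Ω
R_total = R_1 + R_2 + R_3 = 1.42 Ω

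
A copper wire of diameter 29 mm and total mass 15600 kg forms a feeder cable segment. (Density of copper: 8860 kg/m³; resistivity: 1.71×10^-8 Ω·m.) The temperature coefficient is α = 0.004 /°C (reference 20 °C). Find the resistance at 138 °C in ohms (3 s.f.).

A = π(d/2)² = π(1.4500e-02 m)² = 6.6052e-04 m²
L = m/(density·A) = 15600/(8860×6.6052e-04) = 2666 m
R = ρL/A = (1.71×10^-8)(2666)/(6.6052e-04) = 0.06901 Ω
R(138 °C) = 0.06901 × (1 + 0.004×118) = 0.102 Ω

0.102 Ω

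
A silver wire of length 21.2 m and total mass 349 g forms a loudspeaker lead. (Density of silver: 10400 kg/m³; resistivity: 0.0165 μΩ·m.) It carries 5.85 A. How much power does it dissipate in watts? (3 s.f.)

ρ = 0.0165 μΩ·m = 1.65×10^-8 Ω·m
A = m/(density·L) = 0.349/(10400×21.2) = 1.5829e-06 m²
R = ρL/A = (1.65×10^-8)(21.2)/(1.5829e-06) = 0.221 Ω
P = I²R = (5.85)² × 0.221 = 7.56 W

7.56 W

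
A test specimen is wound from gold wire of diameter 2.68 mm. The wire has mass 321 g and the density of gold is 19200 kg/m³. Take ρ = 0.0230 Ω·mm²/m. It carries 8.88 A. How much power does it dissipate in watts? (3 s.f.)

0.953 W

ρ = 0.0230 Ω·mm²/m = 2.30×10^-8 Ω·m
A = π(d/2)² = π(1.3400e-03 m)² = 5.6410e-06 m²
L = m/(density·A) = 0.321/(19200×5.6410e-06) = 2.964 m
R = ρL/A = (2.30×10^-8)(2.964)/(5.6410e-06) = 0.01208 Ω
P = I²R = (8.88)² × 0.01208 = 0.953 W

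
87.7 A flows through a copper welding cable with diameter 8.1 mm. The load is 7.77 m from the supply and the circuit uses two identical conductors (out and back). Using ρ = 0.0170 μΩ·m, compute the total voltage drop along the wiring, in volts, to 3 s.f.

0.450 V

ρ = 0.0170 μΩ·m = 1.70×10^-8 Ω·m
A = π(d/2)² = π(4.0500e-03 m)² = 5.153e-05 m²
Total conductor length (both ways) L = 2 × 7.77 = 15.54 m
R = ρL/A = (1.70×10^-8)(15.54)/(5.153e-05) = 0.005127 Ω
V = IR = 87.7 × 0.005127 = 0.450 V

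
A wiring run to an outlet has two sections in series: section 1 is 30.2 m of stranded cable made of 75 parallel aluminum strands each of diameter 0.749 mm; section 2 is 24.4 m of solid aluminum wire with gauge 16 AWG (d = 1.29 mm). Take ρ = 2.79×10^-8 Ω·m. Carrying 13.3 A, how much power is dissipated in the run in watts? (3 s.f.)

Section 1: A_strand = π(3.7450e-04)² = 4.406e-07 m²; R₁ = ρL/(N·A_s) = (2.79×10^-8)(30.2)/(75×4.406e-07) = 0.0255 Ω
Section 2: A = π(1.29/2 mm)² = π(6.4500e-04 m)² = 1.307e-06 m²
R₂ = (2.79×10^-8)(24.4)/(1.307e-06) = 0.5209 Ω
R = R₁ + R₂ = 0.5464 Ω
P = I²R = (13.3)² × 0.5464 = 96.6 W

96.6 W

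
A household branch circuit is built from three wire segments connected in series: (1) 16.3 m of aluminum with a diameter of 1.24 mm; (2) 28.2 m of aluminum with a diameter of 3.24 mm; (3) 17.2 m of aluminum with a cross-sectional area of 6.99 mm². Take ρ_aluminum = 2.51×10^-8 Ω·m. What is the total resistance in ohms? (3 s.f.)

Seg 1: A = π(d/2)² = π(6.2000e-04 m)² = 1.208e-06 m²
R_1 = (2.51×10^-8)(16.3)/(1.208e-06) = 0.3388 Ω
Seg 2: A = π(d/2)² = π(1.6200e-03 m)² = 8.245e-06 m²
R_2 = (2.51×10^-8)(28.2)/(8.245e-06) = 0.08585 Ω
Seg 3: A = 6.99 mm² = 6.990e-06 m²
R_3 = (2.51×10^-8)(17.2)/(6.990e-06) = 0.06176 Ω
R_total = R_1 + R_2 + R_3 = 0.486 Ω

0.486 Ω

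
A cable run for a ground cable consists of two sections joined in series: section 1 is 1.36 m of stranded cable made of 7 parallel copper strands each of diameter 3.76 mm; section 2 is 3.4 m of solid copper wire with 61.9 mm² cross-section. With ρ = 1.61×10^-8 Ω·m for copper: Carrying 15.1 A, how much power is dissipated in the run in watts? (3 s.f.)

0.266 W

Section 1: A_strand = π(1.8800e-03)² = 1.110e-05 m²; R₁ = ρL/(N·A_s) = (1.61×10^-8)(1.36)/(7×1.110e-05) = 2.817×10^-4 Ω
Section 2: A = 61.9 mm² = 6.190e-05 m²
R₂ = (1.61×10^-8)(3.4)/(6.190e-05) = 8.843×10^-4 Ω
R = R₁ + R₂ = 0.001166 Ω
P = I²R = (15.1)² × 0.001166 = 0.266 W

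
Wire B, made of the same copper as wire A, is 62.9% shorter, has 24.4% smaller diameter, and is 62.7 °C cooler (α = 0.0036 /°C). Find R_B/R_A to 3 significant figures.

0.503

R ∝ ρL/d² with ρ ∝ (1+αΔT), so R_B/R_A = (1 − 62.9/100) × (1 − 24.4/100)⁻² × (1 − 0.0036×62.7)
= 0.371 × 1.75 × 0.7743 = 0.503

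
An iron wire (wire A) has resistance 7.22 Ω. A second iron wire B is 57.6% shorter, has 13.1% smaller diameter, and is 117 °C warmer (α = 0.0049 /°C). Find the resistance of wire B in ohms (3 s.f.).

6.38 Ω

R ∝ ρL/d² with ρ ∝ (1+αΔT), so R_B/R_A = (1 − 57.6/100) × (1 − 13.1/100)⁻² × (1 + 0.0049×117)
= 0.424 × 1.324 × 1.573 = 0.8834
R_B = 0.8834 × 7.22 = 6.38 Ω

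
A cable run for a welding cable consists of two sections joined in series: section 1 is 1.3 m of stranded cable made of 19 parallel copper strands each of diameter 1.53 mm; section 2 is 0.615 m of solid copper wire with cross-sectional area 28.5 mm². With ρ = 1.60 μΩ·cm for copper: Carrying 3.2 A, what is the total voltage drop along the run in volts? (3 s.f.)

0.00301 V

ρ = 1.60 μΩ·cm = 1.60×10^-8 Ω·m
Section 1: A_strand = π(7.6500e-04)² = 1.839e-06 m²; R₁ = ρL/(N·A_s) = (1.60×10^-8)(1.3)/(19×1.839e-06) = 5.954×10^-4 Ω
Section 2: A = 28.5 mm² = 2.850e-05 m²
R₂ = (1.60×10^-8)(0.615)/(2.850e-05) = 3.453×10^-4 Ω
R = R₁ + R₂ = 9.407×10^-4 Ω
V = IR = 3.2 × 9.407×10^-4 = 0.00301 V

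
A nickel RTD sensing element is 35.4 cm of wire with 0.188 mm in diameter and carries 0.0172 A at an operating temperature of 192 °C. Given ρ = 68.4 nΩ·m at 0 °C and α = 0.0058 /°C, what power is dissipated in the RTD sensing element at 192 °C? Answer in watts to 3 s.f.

5.45×10^-4 W

ρ = 68.4 nΩ·m = 6.84×10^-8 Ω·m
A = π(d/2)² = π(9.4000e-05 m)² = 2.776e-08 m²
R₍0₎ = ρL/A = (6.84×10^-8)(0.354)/(2.776e-08) = 0.8723 Ω
R₍192₎ = R₍0₎(1 + αΔT) = 0.8723 × (1 + 0.0058×192) = 1.844 Ω
P = I²R = (0.0172)² × 1.844 = 5.45×10^-4 W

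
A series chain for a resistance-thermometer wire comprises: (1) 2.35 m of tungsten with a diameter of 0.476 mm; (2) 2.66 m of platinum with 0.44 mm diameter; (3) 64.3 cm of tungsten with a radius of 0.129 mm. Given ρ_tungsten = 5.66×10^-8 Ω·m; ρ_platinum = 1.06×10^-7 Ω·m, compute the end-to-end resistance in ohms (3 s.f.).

Seg 1: A = π(d/2)² = π(2.3800e-04 m)² = 1.780e-07 m²
R_1 = (5.66×10^-8)(2.35)/(1.780e-07) = 0.7474 Ω
Seg 2: A = π(d/2)² = π(2.2000e-04 m)² = 1.521e-07 m²
R_2 = (1.06×10^-7)(2.66)/(1.521e-07) = 1.854 Ω
Seg 3: A = πr² = π(1.2900e-04 m)² = 5.228e-08 m²
R_3 = (5.66×10^-8)(0.643)/(5.228e-08) = 0.6961 Ω
R_total = R_1 + R_2 + R_3 = 3.30 Ω

3.30 Ω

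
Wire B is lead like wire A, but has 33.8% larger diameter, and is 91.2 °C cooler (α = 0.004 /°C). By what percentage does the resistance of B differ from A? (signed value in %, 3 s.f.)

R ∝ ρL/d² with ρ ∝ (1+αΔT), so R_B/R_A = (1 + 33.8/100)⁻² × (1 − 0.004×91.2)
= 0.5586 × 0.6352 = 0.3548
(R_B − R_A)/R_A = 0.3548 − 1 = -64.5%

-64.5%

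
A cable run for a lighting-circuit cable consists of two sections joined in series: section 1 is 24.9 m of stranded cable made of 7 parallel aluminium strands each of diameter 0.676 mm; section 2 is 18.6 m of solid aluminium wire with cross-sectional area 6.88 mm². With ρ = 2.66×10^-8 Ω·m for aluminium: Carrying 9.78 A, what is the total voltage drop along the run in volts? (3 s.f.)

3.28 V

Section 1: A_strand = π(3.3800e-04)² = 3.589e-07 m²; R₁ = ρL/(N·A_s) = (2.66×10^-8)(24.9)/(7×3.589e-07) = 0.2636 Ω
Section 2: A = 6.88 mm² = 6.880e-06 m²
R₂ = (2.66×10^-8)(18.6)/(6.880e-06) = 0.07191 Ω
R = R₁ + R₂ = 0.3355 Ω
V = IR = 9.78 × 0.3355 = 3.28 V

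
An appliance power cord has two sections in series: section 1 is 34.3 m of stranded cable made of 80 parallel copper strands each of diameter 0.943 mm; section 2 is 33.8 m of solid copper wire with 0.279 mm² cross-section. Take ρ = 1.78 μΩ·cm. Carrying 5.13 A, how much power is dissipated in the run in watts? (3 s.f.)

57.0 W

ρ = 1.78 μΩ·cm = 1.78×10^-8 Ω·m
Section 1: A_strand = π(4.7150e-04)² = 6.984e-07 m²; R₁ = ρL/(N·A_s) = (1.78×10^-8)(34.3)/(80×6.984e-07) = 0.01093 Ω
Section 2: A = 0.279 mm² = 2.790e-07 m²
R₂ = (1.78×10^-8)(33.8)/(2.790e-07) = 2.156 Ω
R = R₁ + R₂ = 2.167 Ω
P = I²R = (5.13)² × 2.167 = 57.0 W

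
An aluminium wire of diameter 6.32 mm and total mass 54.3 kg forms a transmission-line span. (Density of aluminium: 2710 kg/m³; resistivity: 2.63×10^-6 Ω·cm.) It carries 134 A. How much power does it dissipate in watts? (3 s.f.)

9610 W

ρ = 2.63×10^-6 Ω·cm = 2.63×10^-8 Ω·m
A = π(d/2)² = π(3.1600e-03 m)² = 3.1371e-05 m²
L = m/(density·A) = 54.3/(2710×3.1371e-05) = 638.7 m
R = ρL/A = (2.63×10^-8)(638.7)/(3.1371e-05) = 0.5355 Ω
P = I²R = (134)² × 0.5355 = 9610 W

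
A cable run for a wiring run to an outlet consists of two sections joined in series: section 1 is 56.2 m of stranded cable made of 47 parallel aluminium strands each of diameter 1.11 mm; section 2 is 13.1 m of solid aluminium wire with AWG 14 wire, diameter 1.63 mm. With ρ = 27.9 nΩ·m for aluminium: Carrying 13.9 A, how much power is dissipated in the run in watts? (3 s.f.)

ρ = 27.9 nΩ·m = 2.79×10^-8 Ω·m
Section 1: A_strand = π(5.5500e-04)² = 9.677e-07 m²; R₁ = ρL/(N·A_s) = (2.79×10^-8)(56.2)/(47×9.677e-07) = 0.03448 Ω
Section 2: A = π(1.63/2 mm)² = π(8.1500e-04 m)² = 2.087e-06 m²
R₂ = (2.79×10^-8)(13.1)/(2.087e-06) = 0.1752 Ω
R = R₁ + R₂ = 0.2096 Ω
P = I²R = (13.9)² × 0.2096 = 40.5 W

40.5 W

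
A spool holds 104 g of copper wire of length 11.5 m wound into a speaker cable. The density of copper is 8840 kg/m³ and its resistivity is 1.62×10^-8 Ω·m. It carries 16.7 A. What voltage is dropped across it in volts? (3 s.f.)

3.04 V

A = m/(density·L) = 0.104/(8840×11.5) = 1.0230e-06 m²
R = ρL/A = (1.62×10^-8)(11.5)/(1.0230e-06) = 0.1821 Ω
V = IR = 16.7 × 0.1821 = 3.04 V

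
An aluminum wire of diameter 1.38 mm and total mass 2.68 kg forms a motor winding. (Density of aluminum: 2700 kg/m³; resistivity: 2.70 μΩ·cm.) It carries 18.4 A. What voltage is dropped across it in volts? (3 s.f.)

220 V

ρ = 2.70 μΩ·cm = 2.70×10^-8 Ω·m
A = π(d/2)² = π(6.9000e-04 m)² = 1.4957e-06 m²
L = m/(density·A) = 2.68/(2700×1.4957e-06) = 663.6 m
R = ρL/A = (2.70×10^-8)(663.6)/(1.4957e-06) = 11.98 Ω
V = IR = 18.4 × 11.98 = 220 V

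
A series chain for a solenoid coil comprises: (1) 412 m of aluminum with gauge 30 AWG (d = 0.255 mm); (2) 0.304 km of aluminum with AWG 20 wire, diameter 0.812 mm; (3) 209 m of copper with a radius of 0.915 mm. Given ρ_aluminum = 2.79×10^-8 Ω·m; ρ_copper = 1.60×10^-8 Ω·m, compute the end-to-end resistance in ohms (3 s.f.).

Seg 1: A = π(0.255/2 mm)² = π(1.2750e-04 m)² = 5.107e-08 m²
R_1 = (2.79×10^-8)(412)/(5.107e-08) = 225.1 Ω
Seg 2: A = π(0.812/2 mm)² = π(4.0600e-04 m)² = 5.178e-07 m²
R_2 = (2.79×10^-8)(304)/(5.178e-07) = 16.38 Ω
Seg 3: A = πr² = π(9.1500e-04 m)² = 2.630e-06 m²
R_3 = (1.60×10^-8)(209)/(2.630e-06) = 1.271 Ω
R_total = R_1 + R_2 + R_3 = 243 Ω

243 Ω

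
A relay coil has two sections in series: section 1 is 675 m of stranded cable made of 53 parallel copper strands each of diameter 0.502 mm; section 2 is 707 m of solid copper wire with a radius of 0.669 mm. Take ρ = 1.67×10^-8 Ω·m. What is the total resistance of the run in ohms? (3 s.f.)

9.47 Ω

Section 1: A_strand = π(2.5100e-04)² = 1.979e-07 m²; R₁ = ρL/(N·A_s) = (1.67×10^-8)(675)/(53×1.979e-07) = 1.075 Ω
Section 2: A = πr² = π(6.6900e-04 m)² = 1.406e-06 m²
R₂ = (1.67×10^-8)(707)/(1.406e-06) = 8.397 Ω
R = R₁ + R₂ = 9.47 Ω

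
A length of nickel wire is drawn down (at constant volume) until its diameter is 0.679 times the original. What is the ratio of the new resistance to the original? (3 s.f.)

Volume constant ⇒ L' = L/r² with r = 0.679. R' = ρL'/A' = ρ(L/r²)/(πr²d₀²/4) = R/r⁴.
Factor = 4.70

4.70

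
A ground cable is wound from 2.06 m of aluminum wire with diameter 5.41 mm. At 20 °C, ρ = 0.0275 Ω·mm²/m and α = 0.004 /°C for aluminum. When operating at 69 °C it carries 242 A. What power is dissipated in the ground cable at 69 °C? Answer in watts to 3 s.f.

173 W

ρ = 0.0275 Ω·mm²/m = 2.75×10^-8 Ω·m
A = π(d/2)² = π(2.7050e-03 m)² = 2.299e-05 m²
R₍20₎ = ρL/A = (2.75×10^-8)(2.06)/(2.299e-05) = 0.002464 Ω
R₍69₎ = R₍20₎(1 + αΔT) = 0.002464 × (1 + 0.004×49) = 0.002947 Ω
P = I²R = (242)² × 0.002947 = 173 W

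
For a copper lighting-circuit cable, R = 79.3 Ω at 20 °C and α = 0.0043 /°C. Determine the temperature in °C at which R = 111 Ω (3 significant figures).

113 °C

R = R₀(1 + α(T − T₀)) ⇒ T = T₀ + (R/R₀ − 1)/α
T = 20 + (111/79.3 − 1)/0.0043 = 20 + (0.3997)/0.0043 = 113 °C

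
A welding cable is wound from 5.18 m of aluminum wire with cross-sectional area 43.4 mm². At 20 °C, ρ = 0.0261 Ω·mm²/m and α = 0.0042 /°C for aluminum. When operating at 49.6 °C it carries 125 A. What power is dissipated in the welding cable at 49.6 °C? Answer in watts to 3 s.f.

ρ = 0.0261 Ω·mm²/m = 2.61×10^-8 Ω·m
A = 43.4 mm² = 4.340e-05 m²
R₍20₎ = ρL/A = (2.61×10^-8)(5.18)/(4.340e-05) = 0.003115 Ω
R₍49.6₎ = R₍20₎(1 + αΔT) = 0.003115 × (1 + 0.0042×29.6) = 0.003502 Ω
P = I²R = (125)² × 0.003502 = 54.7 W

54.7 W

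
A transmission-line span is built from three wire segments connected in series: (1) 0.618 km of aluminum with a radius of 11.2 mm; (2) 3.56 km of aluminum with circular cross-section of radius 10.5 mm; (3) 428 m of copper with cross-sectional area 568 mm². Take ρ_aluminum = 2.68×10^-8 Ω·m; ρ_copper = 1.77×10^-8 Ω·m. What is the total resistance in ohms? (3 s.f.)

0.331 Ω

Seg 1: A = πr² = π(1.1200e-02 m)² = 3.941e-04 m²
R_1 = (2.68×10^-8)(618)/(3.941e-04) = 0.04203 Ω
Seg 2: A = πr² = π(1.0500e-02 m)² = 3.464e-04 m²
R_2 = (2.68×10^-8)(3560)/(3.464e-04) = 0.2755 Ω
Seg 3: A = 568 mm² = 5.680e-04 m²
R_3 = (1.77×10^-8)(428)/(5.680e-04) = 0.01334 Ω
R_total = R_1 + R_2 + R_3 = 0.331 Ω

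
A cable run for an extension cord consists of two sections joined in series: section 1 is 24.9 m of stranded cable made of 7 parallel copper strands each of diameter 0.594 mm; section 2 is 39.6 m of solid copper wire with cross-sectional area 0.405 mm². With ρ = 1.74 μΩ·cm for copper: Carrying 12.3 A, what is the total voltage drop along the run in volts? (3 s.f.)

23.7 V

ρ = 1.74 μΩ·cm = 1.74×10^-8 Ω·m
Section 1: A_strand = π(2.9700e-04)² = 2.771e-07 m²; R₁ = ρL/(N·A_s) = (1.74×10^-8)(24.9)/(7×2.771e-07) = 0.2234 Ω
Section 2: A = 0.405 mm² = 4.050e-07 m²
R₂ = (1.74×10^-8)(39.6)/(4.050e-07) = 1.701 Ω
R = R₁ + R₂ = 1.925 Ω
V = IR = 12.3 × 1.925 = 23.7 V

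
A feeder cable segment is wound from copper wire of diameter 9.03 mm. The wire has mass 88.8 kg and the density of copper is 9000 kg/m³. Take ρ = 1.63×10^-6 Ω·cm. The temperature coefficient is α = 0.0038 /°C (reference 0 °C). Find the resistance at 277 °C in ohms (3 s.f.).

ρ = 1.63×10^-6 Ω·cm = 1.63×10^-8 Ω·m
A = π(d/2)² = π(4.5150e-03 m)² = 6.4042e-05 m²
L = m/(density·A) = 88.8/(9000×6.4042e-05) = 154.1 m
R = ρL/A = (1.63×10^-8)(154.1)/(6.4042e-05) = 0.03921 Ω
R(277 °C) = 0.03921 × (1 + 0.0038×277) = 0.0805 Ω

0.0805 Ω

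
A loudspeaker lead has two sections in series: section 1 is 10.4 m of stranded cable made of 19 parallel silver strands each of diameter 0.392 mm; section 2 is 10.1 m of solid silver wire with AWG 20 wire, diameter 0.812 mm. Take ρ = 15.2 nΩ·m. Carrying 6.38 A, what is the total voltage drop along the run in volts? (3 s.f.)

2.33 V

ρ = 15.2 nΩ·m = 1.52×10^-8 Ω·m
Section 1: A_strand = π(1.9600e-04)² = 1.207e-07 m²; R₁ = ρL/(N·A_s) = (1.52×10^-8)(10.4)/(19×1.207e-07) = 0.06894 Ω
Section 2: A = π(0.812/2 mm)² = π(4.0600e-04 m)² = 5.178e-07 m²
R₂ = (1.52×10^-8)(10.1)/(5.178e-07) = 0.2965 Ω
R = R₁ + R₂ = 0.3654 Ω
V = IR = 6.38 × 0.3654 = 2.33 V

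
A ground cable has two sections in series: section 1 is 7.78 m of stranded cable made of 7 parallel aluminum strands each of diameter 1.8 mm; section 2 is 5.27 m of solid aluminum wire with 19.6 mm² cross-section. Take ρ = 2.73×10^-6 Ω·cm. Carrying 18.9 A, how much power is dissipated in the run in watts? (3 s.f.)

ρ = 2.73×10^-6 Ω·cm = 2.73×10^-8 Ω·m
Section 1: A_strand = π(9.0000e-04)² = 2.545e-06 m²; R₁ = ρL/(N·A_s) = (2.73×10^-8)(7.78)/(7×2.545e-06) = 0.01192 Ω
Section 2: A = 19.6 mm² = 1.960e-05 m²
R₂ = (2.73×10^-8)(5.27)/(1.960e-05) = 0.00734 Ω
R = R₁ + R₂ = 0.01926 Ω
P = I²R = (18.9)² × 0.01926 = 6.88 W

6.88 W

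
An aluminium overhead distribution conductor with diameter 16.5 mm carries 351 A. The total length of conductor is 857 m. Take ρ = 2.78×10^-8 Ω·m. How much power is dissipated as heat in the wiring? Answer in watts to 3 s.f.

A = π(d/2)² = π(8.2500e-03 m)² = 2.138e-04 m²
R = ρL/A = (2.78×10^-8)(857)/(2.138e-04) = 0.1114 Ω
P = I²R = (351)² × 0.1114 = 13700 W

13700 W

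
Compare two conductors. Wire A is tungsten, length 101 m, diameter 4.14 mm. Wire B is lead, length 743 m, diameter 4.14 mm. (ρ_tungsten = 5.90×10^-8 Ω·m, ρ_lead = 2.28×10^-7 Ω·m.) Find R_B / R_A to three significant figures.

R ∝ ρL/d², so R_B/R_A = (ρ_B/ρ_A) × (L_B/L_A)
= (2.28×10^-7/5.90×10^-8) × (743/101) = 28.4

28.4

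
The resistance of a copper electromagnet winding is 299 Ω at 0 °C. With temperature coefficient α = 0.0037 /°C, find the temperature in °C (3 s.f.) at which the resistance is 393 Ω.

R = R₀(1 + α(T − T₀)) ⇒ T = T₀ + (R/R₀ − 1)/α
T = 0 + (393/299 − 1)/0.0037 = 0 + (0.3144)/0.0037 = 85.0 °C

85.0 °C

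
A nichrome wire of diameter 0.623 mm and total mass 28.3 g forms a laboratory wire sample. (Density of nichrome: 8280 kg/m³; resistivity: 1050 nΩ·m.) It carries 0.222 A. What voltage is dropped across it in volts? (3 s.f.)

ρ = 1050 nΩ·m = 1.05×10^-6 Ω·m
A = π(d/2)² = π(3.1150e-04 m)² = 3.0484e-07 m²
L = m/(density·A) = 0.0283/(8280×3.0484e-07) = 11.21 m
R = ρL/A = (1.05×10^-6)(11.21)/(3.0484e-07) = 38.62 Ω
V = IR = 0.222 × 38.62 = 8.57 V

8.57 V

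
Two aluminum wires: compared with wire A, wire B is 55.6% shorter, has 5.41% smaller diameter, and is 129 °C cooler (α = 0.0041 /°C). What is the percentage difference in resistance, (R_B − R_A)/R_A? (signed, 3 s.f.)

-76.6%

R ∝ ρL/d² with ρ ∝ (1+αΔT), so R_B/R_A = (1 − 55.6/100) × (1 − 5.41/100)⁻² × (1 − 0.0041×129)
= 0.444 × 1.118 × 0.4711 = 0.2338
(R_B − R_A)/R_A = 0.2338 − 1 = -76.6%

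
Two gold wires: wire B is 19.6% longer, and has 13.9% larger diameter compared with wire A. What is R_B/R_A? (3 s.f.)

0.922

R ∝ L/d², so R_B/R_A = (1 + 19.6/100) × (1 + 13.9/100)⁻²
= 1.196 × 0.7708 = 0.922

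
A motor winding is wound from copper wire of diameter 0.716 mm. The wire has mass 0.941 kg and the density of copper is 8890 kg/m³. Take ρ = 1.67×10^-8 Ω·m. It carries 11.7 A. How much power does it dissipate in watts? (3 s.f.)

A = π(d/2)² = π(3.5800e-04 m)² = 4.0264e-07 m²
L = m/(density·A) = 0.941/(8890×4.0264e-07) = 262.9 m
R = ρL/A = (1.67×10^-8)(262.9)/(4.0264e-07) = 10.9 Ω
P = I²R = (11.7)² × 10.9 = 1490 W

1490 W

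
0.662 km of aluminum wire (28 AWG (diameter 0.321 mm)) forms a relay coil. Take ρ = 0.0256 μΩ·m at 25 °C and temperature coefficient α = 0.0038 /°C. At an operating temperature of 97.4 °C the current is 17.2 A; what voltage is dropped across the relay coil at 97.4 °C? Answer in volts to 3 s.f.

4590 V

ρ = 0.0256 μΩ·m = 2.56×10^-8 Ω·m
A = π(0.321/2 mm)² = π(1.6050e-04 m)² = 8.093e-08 m²
R₍25₎ = ρL/A = (2.56×10^-8)(662)/(8.093e-08) = 209.4 Ω
R₍97.4₎ = R₍25₎(1 + αΔT) = 209.4 × (1 + 0.0038×72.4) = 267 Ω
V = IR = 17.2 × 267 = 4590 V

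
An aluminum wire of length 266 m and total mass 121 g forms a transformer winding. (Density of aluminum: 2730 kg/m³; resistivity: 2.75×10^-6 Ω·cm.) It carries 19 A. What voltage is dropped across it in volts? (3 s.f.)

834 V

ρ = 2.75×10^-6 Ω·cm = 2.75×10^-8 Ω·m
A = m/(density·L) = 0.121/(2730×266) = 1.6663e-07 m²
R = ρL/A = (2.75×10^-8)(266)/(1.6663e-07) = 43.9 Ω
V = IR = 19 × 43.9 = 834 V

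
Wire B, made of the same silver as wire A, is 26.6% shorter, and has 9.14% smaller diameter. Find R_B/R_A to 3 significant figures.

R ∝ L/d², so R_B/R_A = (1 − 26.6/100) × (1 − 9.14/100)⁻²
= 0.734 × 1.211 = 0.889

0.889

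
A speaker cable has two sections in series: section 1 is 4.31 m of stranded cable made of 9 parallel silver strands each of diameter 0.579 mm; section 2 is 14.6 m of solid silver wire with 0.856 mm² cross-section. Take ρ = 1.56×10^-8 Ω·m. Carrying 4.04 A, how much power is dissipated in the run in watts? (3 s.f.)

4.81 W

Section 1: A_strand = π(2.8950e-04)² = 2.633e-07 m²; R₁ = ρL/(N·A_s) = (1.56×10^-8)(4.31)/(9×2.633e-07) = 0.02837 Ω
Section 2: A = 0.856 mm² = 8.560e-07 m²
R₂ = (1.56×10^-8)(14.6)/(8.560e-07) = 0.2661 Ω
R = R₁ + R₂ = 0.2944 Ω
P = I²R = (4.04)² × 0.2944 = 4.81 W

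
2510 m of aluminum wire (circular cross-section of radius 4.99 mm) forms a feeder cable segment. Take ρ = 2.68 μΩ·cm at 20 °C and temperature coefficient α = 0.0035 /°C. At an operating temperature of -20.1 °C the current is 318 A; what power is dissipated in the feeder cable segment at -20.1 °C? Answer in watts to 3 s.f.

74800 W

ρ = 2.68 μΩ·cm = 2.68×10^-8 Ω·m
A = πr² = π(4.9900e-03 m)² = 7.823e-05 m²
R₍20₎ = ρL/A = (2.68×10^-8)(2510)/(7.823e-05) = 0.8599 Ω
R₍-20.1₎ = R₍20₎(1 + αΔT) = 0.8599 × (1 + 0.0035×-40.1) = 0.7392 Ω
P = I²R = (318)² × 0.7392 = 74800 W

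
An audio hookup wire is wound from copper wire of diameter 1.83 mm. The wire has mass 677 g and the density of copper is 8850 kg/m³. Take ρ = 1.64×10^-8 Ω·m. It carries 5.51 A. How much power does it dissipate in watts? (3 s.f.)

5.51 W

A = π(d/2)² = π(9.1500e-04 m)² = 2.6302e-06 m²
L = m/(density·A) = 0.677/(8850×2.6302e-06) = 29.08 m
R = ρL/A = (1.64×10^-8)(29.08)/(2.6302e-06) = 0.1813 Ω
P = I²R = (5.51)² × 0.1813 = 5.51 W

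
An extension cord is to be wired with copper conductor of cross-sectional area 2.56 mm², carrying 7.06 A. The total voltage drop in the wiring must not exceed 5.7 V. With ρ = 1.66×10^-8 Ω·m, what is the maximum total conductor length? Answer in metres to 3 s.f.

125 m

A = 2.56 mm² = 2.560e-06 m²
L_max = V_max·A/(1·ρI) = (5.7)(2.560e-06)/(1.66×10^-8×7.06) = 125 m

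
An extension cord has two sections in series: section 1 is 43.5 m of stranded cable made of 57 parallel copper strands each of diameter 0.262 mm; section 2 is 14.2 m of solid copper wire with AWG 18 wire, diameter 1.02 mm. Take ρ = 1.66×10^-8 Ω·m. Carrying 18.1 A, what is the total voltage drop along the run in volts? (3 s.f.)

9.47 V

Section 1: A_strand = π(1.3100e-04)² = 5.391e-08 m²; R₁ = ρL/(N·A_s) = (1.66×10^-8)(43.5)/(57×5.391e-08) = 0.235 Ω
Section 2: A = π(1.02/2 mm)² = π(5.1000e-04 m)² = 8.171e-07 m²
R₂ = (1.66×10^-8)(14.2)/(8.171e-07) = 0.2885 Ω
R = R₁ + R₂ = 0.5235 Ω
V = IR = 18.1 × 0.5235 = 9.47 V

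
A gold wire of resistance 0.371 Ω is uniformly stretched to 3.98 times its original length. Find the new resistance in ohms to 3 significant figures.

Volume constant ⇒ A' = A/k with k = 3.98. R' = ρ(kL)/(A/k) = k²R.
R' = 15.84 × 0.371 = 5.88 Ω

5.88 Ω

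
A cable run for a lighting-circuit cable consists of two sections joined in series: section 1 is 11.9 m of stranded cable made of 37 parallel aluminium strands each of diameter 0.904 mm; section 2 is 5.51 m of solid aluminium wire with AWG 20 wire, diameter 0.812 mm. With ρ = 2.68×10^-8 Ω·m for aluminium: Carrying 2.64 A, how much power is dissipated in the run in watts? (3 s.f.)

Section 1: A_strand = π(4.5200e-04)² = 6.418e-07 m²; R₁ = ρL/(N·A_s) = (2.68×10^-8)(11.9)/(37×6.418e-07) = 0.01343 Ω
Section 2: A = π(0.812/2 mm)² = π(4.0600e-04 m)² = 5.178e-07 m²
R₂ = (2.68×10^-8)(5.51)/(5.178e-07) = 0.2852 Ω
R = R₁ + R₂ = 0.2986 Ω
P = I²R = (2.64)² × 0.2986 = 2.08 W

2.08 W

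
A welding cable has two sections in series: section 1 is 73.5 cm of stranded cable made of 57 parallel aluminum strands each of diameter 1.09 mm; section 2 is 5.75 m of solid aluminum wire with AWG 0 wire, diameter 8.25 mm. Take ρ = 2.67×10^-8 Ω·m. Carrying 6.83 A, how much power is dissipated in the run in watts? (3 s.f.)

Section 1: A_strand = π(5.4500e-04)² = 9.331e-07 m²; R₁ = ρL/(N·A_s) = (2.67×10^-8)(0.735)/(57×9.331e-07) = 3.690×10^-4 Ω
Section 2: A = π(8.25/2 mm)² = π(4.1250e-03 m)² = 5.346e-05 m²
R₂ = (2.67×10^-8)(5.75)/(5.346e-05) = 0.002872 Ω
R = R₁ + R₂ = 0.003241 Ω
P = I²R = (6.83)² × 0.003241 = 0.151 W

0.151 W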